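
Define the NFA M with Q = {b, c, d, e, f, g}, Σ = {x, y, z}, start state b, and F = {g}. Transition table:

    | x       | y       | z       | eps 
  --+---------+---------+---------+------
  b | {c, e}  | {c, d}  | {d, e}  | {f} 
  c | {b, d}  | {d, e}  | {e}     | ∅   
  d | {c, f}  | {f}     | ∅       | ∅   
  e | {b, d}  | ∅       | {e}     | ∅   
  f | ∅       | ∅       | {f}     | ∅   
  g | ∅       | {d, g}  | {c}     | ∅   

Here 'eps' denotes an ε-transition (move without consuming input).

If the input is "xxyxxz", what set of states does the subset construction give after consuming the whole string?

Start: ε-closure({b}) = {b, f}.
Read 'x': b→{c, e}, f→∅; now {c, e}.
Read 'x': c→{b, d}, e→{b, d}; union {b, d}; ε-closure = {b, d, f}.
Read 'y': b→{c, d}, d→{f}, f→∅; now {c, d, f}.
Read 'x': c→{b, d}, d→{c, f}, f→∅; now {b, c, d, f}.
Read 'x': b→{c, e}, c→{b, d}, d→{c, f}, f→∅; now {b, c, d, e, f}.
Read 'z': b→{d, e}, c→{e}, d→∅, e→{e}, f→{f}; now {d, e, f}.

{d, e, f}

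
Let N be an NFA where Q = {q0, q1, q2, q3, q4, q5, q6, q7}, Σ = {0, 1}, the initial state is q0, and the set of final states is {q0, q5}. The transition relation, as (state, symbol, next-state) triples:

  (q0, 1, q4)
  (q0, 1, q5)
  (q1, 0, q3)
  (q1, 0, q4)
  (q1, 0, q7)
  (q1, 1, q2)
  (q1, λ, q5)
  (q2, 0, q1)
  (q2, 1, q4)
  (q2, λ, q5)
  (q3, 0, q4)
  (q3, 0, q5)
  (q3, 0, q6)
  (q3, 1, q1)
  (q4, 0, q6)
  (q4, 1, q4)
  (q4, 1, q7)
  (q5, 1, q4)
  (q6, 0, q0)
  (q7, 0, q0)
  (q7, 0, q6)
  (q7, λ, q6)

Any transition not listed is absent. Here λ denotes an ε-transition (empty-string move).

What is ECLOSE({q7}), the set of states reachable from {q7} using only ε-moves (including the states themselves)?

{q6, q7}

Begin with {q7}.
ε-move q7 → q6; add q6.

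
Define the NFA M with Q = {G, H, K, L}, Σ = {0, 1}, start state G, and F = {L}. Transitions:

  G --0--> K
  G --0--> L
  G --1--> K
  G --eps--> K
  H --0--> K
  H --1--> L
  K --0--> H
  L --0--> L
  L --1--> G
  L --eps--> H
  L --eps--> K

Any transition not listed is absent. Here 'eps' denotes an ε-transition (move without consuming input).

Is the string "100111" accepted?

No

Start: ε-closure({G}) = {G, K}.
Read '1': {G, K} → {K}.
Read '0': {K} → {H}.
Read '0': {H} → {K}.
Read '1': {K} → ∅.
The set is empty and remains empty for the remaining 2 symbols.
The final set ∅ contains no accepting state.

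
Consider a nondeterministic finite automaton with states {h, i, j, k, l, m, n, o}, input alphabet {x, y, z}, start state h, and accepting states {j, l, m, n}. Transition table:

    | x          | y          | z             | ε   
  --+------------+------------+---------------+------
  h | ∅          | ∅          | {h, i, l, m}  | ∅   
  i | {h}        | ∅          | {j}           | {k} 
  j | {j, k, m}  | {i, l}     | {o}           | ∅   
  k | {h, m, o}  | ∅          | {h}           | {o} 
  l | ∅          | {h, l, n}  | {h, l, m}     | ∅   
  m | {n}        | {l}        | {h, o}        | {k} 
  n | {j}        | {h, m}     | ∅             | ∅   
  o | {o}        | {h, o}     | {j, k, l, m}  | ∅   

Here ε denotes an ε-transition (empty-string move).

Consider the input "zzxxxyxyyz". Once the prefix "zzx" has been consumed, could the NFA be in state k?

Yes

Start in {h}.
Read 'z': {h} → {h, i, k, l, m, o}.
Read 'z': {h, i, k, l, m, o} → {h, i, j, k, l, m, o}.
Read 'x': {h, i, j, k, l, m, o} → {h, j, k, m, n, o}.
State k is in {h, j, k, m, n, o}.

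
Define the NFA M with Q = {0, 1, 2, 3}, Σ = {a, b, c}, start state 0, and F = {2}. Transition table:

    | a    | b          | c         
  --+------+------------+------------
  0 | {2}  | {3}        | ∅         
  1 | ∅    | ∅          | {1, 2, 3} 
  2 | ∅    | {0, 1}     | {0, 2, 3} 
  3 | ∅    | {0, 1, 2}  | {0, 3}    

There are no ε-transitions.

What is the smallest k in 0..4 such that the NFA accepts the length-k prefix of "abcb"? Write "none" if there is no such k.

1

Start in {0}.
Read 'a': {0} → {2}.
None of the earlier sets intersect F, but {2} does.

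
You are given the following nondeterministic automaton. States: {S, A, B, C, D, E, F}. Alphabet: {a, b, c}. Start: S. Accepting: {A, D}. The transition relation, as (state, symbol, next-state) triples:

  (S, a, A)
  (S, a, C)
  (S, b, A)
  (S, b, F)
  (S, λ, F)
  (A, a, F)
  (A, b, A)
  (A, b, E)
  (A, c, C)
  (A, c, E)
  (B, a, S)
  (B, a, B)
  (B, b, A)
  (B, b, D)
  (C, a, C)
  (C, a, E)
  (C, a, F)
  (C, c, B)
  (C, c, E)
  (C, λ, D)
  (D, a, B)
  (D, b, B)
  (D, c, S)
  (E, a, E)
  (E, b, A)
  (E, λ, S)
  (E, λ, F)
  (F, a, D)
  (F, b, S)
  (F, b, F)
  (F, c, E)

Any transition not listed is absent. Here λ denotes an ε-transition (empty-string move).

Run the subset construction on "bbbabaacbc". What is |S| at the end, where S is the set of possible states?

5

Start: ε-closure({S}) = {S, F}.
Read 'b': {S, F} → {S, A, F}.
Read 'b': {S, A, F} → {S, A, E, F}.
Read 'b': {S, A, E, F} → {S, A, E, F}.
Read 'a': {S, A, E, F} → {S, A, C, D, E, F}.
Read 'b': {S, A, C, D, E, F} → {S, A, B, E, F}.
Read 'a': {S, A, B, E, F} → {S, A, B, C, D, E, F}.
Read 'a': {S, A, B, C, D, E, F} → {S, A, B, C, D, E, F}.
Read 'c': {S, A, B, C, D, E, F} → {S, B, C, D, E, F}.
Read 'b': {S, B, C, D, E, F} → {S, A, B, D, F}.
Read 'c': {S, A, B, D, F} → {S, C, D, E, F}.
That set has 5 states.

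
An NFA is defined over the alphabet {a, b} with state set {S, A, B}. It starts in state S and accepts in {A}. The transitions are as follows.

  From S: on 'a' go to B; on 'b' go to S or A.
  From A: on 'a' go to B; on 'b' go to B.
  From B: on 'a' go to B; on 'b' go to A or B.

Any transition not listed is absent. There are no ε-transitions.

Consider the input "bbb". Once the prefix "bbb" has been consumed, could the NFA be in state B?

Start in {S}.
Read 'b': {S} → {S, A}.
Read 'b': {S, A} → {S, A, B}.
Read 'b': {S, A, B} → {S, A, B}.
State B is in {S, A, B}.

Yes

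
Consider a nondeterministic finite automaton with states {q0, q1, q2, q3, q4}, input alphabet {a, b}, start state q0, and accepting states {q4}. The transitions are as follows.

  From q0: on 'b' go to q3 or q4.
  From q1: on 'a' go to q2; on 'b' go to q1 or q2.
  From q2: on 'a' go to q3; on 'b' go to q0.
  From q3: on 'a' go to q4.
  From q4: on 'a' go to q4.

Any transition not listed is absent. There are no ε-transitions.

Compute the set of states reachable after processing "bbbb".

Start in {q0}.
Read 'b': {q0} → {q3, q4}.
Read 'b': {q3, q4} → ∅.
The set is empty and remains empty for the remaining 2 symbols.

∅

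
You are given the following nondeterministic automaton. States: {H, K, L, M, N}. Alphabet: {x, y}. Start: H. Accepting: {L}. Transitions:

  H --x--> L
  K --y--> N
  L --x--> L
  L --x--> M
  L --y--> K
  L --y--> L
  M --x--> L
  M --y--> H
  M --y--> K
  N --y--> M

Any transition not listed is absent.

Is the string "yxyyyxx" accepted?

Start in {H}.
Read 'y': H→∅; now ∅.
The set is empty and remains empty for the remaining 6 symbols.
The final set ∅ contains no accepting state.

No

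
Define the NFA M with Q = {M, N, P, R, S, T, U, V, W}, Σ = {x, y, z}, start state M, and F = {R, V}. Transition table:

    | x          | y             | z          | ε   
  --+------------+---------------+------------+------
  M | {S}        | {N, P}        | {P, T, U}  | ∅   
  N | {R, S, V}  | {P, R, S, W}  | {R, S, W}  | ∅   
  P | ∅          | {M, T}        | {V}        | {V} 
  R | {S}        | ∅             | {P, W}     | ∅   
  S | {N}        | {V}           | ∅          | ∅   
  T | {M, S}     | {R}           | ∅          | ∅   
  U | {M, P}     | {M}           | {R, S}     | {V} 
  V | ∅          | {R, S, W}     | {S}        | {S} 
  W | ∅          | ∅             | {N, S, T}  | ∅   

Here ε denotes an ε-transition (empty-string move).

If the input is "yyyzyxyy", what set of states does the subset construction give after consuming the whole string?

{M, P, R, S, T, V, W}

Start in {M}.
Read 'y': {M} → {N, P, S, V}.
Read 'y': {N, P, S, V} → {M, P, R, S, T, V, W}.
Read 'y': {M, P, R, S, T, V, W} → {M, N, P, R, S, T, V, W}.
Read 'z': {M, N, P, R, S, T, V, W} → {N, P, R, S, T, U, V, W}.
Read 'y': {N, P, R, S, T, U, V, W} → {M, P, R, S, T, V, W}.
Read 'x': {M, P, R, S, T, V, W} → {M, N, S}.
Read 'y': {M, N, S} → {N, P, R, S, V, W}.
Read 'y': {N, P, R, S, V, W} → {M, P, R, S, T, V, W}.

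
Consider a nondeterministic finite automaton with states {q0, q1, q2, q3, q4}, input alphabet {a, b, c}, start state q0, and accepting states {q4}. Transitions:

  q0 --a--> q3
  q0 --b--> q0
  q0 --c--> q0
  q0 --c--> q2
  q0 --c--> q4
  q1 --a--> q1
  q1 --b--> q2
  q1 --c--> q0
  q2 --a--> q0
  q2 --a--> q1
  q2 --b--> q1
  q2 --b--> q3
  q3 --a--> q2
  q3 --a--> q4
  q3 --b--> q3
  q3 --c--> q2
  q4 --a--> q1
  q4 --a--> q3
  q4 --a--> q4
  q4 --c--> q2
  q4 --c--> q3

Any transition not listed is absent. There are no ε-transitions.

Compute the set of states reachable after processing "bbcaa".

Start in {q0}.
Read 'b': q0→{q0}; now {q0}.
Read 'b': q0→{q0}; now {q0}.
Read 'c': q0→{q0, q2, q4}; now {q0, q2, q4}.
Read 'a': q0→{q3}, q2→{q0, q1}, q4→{q1, q3, q4}; now {q0, q1, q3, q4}.
Read 'a': q0→{q3}, q1→{q1}, q3→{q2, q4}, q4→{q1, q3, q4}; now {q1, q2, q3, q4}.

{q1, q2, q3, q4}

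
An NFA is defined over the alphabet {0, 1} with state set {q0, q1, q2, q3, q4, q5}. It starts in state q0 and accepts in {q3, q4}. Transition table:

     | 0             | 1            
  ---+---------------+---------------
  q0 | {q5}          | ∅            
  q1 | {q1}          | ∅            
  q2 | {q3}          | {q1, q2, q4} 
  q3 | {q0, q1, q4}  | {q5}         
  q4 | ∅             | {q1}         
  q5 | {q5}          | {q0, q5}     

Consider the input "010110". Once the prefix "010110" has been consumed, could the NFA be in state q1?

Start in {q0}.
Read '0': q0→{q5}; now {q5}.
Read '1': q5→{q0, q5}; now {q0, q5}.
Read '0': q0→{q5}, q5→{q5}; now {q5}.
Read '1': q5→{q0, q5}; now {q0, q5}.
Read '1': q0→∅, q5→{q0, q5}; now {q0, q5}.
Read '0': q0→{q5}, q5→{q5}; now {q5}.
State q1 is not in {q5}.

No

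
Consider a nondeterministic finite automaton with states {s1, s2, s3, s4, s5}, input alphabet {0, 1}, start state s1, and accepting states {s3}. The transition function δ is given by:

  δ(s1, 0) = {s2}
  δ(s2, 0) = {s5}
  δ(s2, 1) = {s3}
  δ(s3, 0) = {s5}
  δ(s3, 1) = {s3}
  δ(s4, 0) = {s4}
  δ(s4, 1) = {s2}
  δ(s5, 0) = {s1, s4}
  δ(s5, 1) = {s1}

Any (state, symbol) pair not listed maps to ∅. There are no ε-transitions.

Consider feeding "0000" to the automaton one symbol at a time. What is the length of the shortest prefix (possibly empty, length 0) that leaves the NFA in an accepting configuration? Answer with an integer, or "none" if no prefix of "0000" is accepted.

Start in {s1}.
Read '0': s1→{s2}; now {s2}.
Read '0': s2→{s5}; now {s5}.
Read '0': s5→{s1, s4}; now {s1, s4}.
Read '0': s1→{s2}, s4→{s4}; now {s2, s4}.
No reachable set along the way intersects F.

none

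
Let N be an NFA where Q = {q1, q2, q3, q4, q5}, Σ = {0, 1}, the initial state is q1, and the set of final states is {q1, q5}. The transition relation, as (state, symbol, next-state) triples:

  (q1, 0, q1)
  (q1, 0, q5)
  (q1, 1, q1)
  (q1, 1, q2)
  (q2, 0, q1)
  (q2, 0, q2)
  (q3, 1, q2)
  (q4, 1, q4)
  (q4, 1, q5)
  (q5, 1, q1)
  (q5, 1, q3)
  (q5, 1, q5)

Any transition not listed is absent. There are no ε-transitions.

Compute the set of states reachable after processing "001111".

Start in {q1}.
Read '0': q1→{q1, q5}; now {q1, q5}.
Read '0': q1→{q1, q5}, q5→∅; now {q1, q5}.
Read '1': q1→{q1, q2}, q5→{q1, q3, q5}; now {q1, q2, q3, q5}.
Read '1': q1→{q1, q2}, q2→∅, q3→{q2}, q5→{q1, q3, q5}; now {q1, q2, q3, q5}.
Read '1': q1→{q1, q2}, q2→∅, q3→{q2}, q5→{q1, q3, q5}; now {q1, q2, q3, q5}.
Read '1': q1→{q1, q2}, q2→∅, q3→{q2}, q5→{q1, q3, q5}; now {q1, q2, q3, q5}.

{q1, q2, q3, q5}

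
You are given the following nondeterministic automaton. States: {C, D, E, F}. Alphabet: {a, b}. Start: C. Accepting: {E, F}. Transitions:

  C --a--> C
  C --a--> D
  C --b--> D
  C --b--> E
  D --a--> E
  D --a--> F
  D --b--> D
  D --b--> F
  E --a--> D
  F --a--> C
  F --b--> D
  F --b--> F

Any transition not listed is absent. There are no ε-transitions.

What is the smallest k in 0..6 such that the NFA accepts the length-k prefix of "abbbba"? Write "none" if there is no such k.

Start in {C}.
Read 'a': C→{C, D}; now {C, D}.
Read 'b': C→{D, E}, D→{D, F}; now {D, E, F}.
None of the earlier sets intersect F, but {D, E, F} does.

2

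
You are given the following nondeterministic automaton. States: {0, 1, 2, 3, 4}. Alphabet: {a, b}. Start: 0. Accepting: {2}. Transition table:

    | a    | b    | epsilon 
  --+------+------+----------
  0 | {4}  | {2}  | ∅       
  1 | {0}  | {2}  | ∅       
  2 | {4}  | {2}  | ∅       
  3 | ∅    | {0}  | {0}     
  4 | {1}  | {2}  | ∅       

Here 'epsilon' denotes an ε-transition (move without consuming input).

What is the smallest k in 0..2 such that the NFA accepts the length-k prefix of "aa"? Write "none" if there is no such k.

none

Start in {0}.
Read 'a': {0} → {4}.
Read 'a': {4} → {1}.
No reachable set along the way intersects F.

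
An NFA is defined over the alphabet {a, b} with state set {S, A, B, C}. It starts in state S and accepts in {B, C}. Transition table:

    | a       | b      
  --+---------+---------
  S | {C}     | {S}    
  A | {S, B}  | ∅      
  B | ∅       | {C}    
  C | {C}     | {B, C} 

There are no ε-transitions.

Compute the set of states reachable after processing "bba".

Start in {S}.
Read 'b': {S} → {S}.
Read 'b': {S} → {S}.
Read 'a': {S} → {C}.

{C}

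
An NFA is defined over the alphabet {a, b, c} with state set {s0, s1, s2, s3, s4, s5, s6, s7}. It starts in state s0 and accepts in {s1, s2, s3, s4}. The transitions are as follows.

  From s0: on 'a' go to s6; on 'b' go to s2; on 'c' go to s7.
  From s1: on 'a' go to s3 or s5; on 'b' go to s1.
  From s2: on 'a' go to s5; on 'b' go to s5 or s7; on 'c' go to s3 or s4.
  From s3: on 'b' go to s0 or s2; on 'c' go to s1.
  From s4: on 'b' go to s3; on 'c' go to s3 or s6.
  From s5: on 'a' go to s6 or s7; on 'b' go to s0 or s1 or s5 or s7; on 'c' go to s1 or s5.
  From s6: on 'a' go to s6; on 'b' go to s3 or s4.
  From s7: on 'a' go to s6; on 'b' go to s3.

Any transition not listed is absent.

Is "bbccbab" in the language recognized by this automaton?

Yes

Start in {s0}.
Read 'b': s0→{s2}; now {s2}.
Read 'b': s2→{s5, s7}; now {s5, s7}.
Read 'c': s5→{s1, s5}, s7→∅; now {s1, s5}.
Read 'c': s1→∅, s5→{s1, s5}; now {s1, s5}.
Read 'b': s1→{s1}, s5→{s0, s1, s5, s7}; now {s0, s1, s5, s7}.
Read 'a': s0→{s6}, s1→{s3, s5}, s5→{s6, s7}, s7→{s6}; now {s3, s5, s6, s7}.
Read 'b': s3→{s0, s2}, s5→{s0, s1, s5, s7}, s6→{s3, s4}, s7→{s3}; now {s0, s1, s2, s3, s4, s5, s7}.
The final set {s0, s1, s2, s3, s4, s5, s7} contains the accepting states s1, s2, s3, s4.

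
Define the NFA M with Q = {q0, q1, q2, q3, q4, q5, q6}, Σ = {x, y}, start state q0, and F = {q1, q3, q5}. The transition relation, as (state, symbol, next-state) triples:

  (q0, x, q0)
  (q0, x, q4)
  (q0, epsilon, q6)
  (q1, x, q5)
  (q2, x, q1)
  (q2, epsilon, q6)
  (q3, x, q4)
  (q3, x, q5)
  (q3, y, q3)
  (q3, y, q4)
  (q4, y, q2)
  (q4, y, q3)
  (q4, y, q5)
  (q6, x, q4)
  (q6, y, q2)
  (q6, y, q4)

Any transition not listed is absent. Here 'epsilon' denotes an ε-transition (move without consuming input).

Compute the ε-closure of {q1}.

{q1}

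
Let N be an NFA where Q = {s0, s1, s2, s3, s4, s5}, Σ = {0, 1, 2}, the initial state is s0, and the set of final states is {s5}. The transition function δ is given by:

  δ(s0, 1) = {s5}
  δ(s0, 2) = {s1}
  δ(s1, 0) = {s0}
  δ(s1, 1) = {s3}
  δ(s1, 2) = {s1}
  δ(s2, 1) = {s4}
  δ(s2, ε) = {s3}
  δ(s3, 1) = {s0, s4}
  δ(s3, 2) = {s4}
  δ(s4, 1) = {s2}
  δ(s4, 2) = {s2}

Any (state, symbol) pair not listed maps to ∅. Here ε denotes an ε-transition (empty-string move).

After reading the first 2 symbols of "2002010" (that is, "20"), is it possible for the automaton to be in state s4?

Start in {s0}.
Read '2': s0→{s1}; now {s1}.
Read '0': s1→{s0}; now {s0}.
State s4 is not in {s0}.

No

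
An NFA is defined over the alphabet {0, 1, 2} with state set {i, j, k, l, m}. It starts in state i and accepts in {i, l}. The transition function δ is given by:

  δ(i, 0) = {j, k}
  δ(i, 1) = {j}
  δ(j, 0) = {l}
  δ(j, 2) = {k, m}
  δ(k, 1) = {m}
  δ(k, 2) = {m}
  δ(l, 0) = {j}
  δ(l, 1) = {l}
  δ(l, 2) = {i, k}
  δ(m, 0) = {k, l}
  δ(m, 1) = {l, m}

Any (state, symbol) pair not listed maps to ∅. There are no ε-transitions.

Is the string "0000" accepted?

Yes

Start in {i}.
Read '0': {i} → {j, k}.
Read '0': {j, k} → {l}.
Read '0': {l} → {j}.
Read '0': {j} → {l}.
The final set {l} contains the accepting state l.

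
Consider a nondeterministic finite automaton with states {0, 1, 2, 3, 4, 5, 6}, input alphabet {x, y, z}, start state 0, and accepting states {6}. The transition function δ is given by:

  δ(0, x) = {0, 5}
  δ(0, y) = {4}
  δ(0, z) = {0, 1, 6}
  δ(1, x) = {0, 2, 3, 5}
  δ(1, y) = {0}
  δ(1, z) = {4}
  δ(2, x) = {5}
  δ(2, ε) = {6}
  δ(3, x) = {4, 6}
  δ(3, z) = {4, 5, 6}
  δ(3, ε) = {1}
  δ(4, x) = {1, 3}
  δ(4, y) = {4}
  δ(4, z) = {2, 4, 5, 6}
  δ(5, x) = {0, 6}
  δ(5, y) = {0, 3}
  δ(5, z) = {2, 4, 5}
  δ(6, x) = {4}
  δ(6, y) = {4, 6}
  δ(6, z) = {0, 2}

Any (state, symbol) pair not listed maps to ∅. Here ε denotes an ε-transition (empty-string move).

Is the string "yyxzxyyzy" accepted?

Yes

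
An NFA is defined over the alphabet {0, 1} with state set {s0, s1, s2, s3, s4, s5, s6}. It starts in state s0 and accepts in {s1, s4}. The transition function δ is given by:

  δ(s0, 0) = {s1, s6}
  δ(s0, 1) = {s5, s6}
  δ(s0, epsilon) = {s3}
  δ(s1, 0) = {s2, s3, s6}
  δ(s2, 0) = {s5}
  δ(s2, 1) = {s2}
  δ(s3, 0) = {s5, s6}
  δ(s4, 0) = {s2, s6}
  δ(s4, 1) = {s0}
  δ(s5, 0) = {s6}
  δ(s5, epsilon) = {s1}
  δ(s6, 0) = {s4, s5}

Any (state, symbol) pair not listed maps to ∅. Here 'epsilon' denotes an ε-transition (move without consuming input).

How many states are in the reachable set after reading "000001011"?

0

Start: ε-closure({s0}) = {s0, s3}.
Read '0': {s0, s3} → {s1, s5, s6}.
Read '0': {s1, s5, s6} → {s1, s2, s3, s4, s5, s6}.
Read '0': {s1, s2, s3, s4, s5, s6} → {s1, s2, s3, s4, s5, s6}.
Read '0': {s1, s2, s3, s4, s5, s6} → {s1, s2, s3, s4, s5, s6}.
Read '0': {s1, s2, s3, s4, s5, s6} → {s1, s2, s3, s4, s5, s6}.
Read '1': {s1, s2, s3, s4, s5, s6} → {s0, s2, s3}.
Read '0': {s0, s2, s3} → {s1, s5, s6}.
Read '1': {s1, s5, s6} → ∅.
The set is empty and remains empty for the remaining 1 symbol.
That set has 0 states.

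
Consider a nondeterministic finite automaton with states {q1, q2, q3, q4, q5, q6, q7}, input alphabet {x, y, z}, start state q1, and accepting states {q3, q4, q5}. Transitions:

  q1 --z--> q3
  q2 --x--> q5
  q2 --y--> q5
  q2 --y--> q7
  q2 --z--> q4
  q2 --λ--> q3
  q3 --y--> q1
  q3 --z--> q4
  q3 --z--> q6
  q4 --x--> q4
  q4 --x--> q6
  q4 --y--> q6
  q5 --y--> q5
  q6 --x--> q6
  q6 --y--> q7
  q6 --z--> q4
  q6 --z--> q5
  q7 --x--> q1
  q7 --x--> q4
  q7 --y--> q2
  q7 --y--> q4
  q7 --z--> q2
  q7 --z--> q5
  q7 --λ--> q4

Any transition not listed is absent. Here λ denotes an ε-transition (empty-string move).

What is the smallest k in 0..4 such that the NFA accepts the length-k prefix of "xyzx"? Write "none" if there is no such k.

none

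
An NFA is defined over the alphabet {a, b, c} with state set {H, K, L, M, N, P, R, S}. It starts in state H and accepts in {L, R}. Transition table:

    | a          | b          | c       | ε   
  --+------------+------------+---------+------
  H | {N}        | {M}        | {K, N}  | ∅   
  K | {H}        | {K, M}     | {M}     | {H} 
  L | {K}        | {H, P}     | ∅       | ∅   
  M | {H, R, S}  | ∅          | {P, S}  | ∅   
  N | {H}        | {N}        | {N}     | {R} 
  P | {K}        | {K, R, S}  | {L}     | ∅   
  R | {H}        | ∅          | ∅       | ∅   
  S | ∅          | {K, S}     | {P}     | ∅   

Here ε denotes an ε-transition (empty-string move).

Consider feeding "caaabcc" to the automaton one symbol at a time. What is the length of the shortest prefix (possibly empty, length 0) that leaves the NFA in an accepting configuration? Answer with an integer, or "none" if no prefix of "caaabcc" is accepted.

1

Start in {H}.
Read 'c': {H} → {H, K, N, R}.
None of the earlier sets intersect F, but {H, K, N, R} does.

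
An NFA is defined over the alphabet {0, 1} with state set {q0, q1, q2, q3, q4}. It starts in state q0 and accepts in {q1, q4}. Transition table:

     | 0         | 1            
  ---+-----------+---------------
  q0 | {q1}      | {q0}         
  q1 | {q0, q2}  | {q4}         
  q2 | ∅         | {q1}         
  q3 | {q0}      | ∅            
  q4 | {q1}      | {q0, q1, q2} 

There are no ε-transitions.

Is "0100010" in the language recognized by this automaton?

Yes

Start in {q0}.
Read '0': {q0} → {q1}.
Read '1': {q1} → {q4}.
Read '0': {q4} → {q1}.
Read '0': {q1} → {q0, q2}.
Read '0': {q0, q2} → {q1}.
Read '1': {q1} → {q4}.
Read '0': {q4} → {q1}.
The final set {q1} contains the accepting state q1.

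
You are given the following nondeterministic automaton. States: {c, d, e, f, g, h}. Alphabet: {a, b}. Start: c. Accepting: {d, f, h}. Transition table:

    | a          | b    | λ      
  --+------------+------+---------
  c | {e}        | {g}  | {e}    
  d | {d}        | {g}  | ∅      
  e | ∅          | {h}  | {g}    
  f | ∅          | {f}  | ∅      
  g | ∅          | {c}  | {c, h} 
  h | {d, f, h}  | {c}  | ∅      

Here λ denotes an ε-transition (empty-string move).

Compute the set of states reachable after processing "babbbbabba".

{c, d, e, f, g, h}

Start: ε-closure({c}) = {c, e, g, h}.
Read 'b': {c, e, g, h} → {c, e, g, h}.
Read 'a': {c, e, g, h} → {c, d, e, f, g, h}.
Read 'b': {c, d, e, f, g, h} → {c, e, f, g, h}.
Read 'b': {c, e, f, g, h} → {c, e, f, g, h}.
Read 'b': {c, e, f, g, h} → {c, e, f, g, h}.
Read 'b': {c, e, f, g, h} → {c, e, f, g, h}.
Read 'a': {c, e, f, g, h} → {c, d, e, f, g, h}.
Read 'b': {c, d, e, f, g, h} → {c, e, f, g, h}.
Read 'b': {c, e, f, g, h} → {c, e, f, g, h}.
Read 'a': {c, e, f, g, h} → {c, d, e, f, g, h}.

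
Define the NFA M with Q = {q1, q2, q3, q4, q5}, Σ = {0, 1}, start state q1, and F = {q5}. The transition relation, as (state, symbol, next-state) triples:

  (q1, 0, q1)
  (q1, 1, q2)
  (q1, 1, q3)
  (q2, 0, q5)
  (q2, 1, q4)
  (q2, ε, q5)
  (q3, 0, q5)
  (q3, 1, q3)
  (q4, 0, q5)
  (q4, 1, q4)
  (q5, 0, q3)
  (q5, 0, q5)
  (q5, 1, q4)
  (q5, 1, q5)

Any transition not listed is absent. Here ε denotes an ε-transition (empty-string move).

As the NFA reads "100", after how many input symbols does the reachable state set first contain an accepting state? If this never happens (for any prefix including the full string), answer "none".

Start in {q1}.
Read '1': q1→{q2, q3}; union {q2, q3}; ε-closure = {q2, q3, q5}.
None of the earlier sets intersect F, but {q2, q3, q5} does.

1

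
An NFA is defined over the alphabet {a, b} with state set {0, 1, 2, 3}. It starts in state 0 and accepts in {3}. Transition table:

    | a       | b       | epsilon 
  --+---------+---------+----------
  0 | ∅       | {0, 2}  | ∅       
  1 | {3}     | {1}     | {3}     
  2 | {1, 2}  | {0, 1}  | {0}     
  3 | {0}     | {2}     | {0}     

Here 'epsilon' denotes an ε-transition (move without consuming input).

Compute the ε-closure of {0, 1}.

Begin with {0, 1}.
ε-move 1 → 3; add 3.

{0, 1, 3}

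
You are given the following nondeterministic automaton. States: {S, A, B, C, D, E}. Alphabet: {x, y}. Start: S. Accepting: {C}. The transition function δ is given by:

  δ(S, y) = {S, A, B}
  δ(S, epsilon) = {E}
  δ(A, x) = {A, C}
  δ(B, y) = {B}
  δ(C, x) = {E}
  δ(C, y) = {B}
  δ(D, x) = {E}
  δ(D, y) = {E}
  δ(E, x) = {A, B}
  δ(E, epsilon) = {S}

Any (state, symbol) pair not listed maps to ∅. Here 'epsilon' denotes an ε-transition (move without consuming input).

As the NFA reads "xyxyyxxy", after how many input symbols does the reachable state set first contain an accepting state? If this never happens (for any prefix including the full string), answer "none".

Start: ε-closure({S}) = {S, E}.
Read 'x': {S, E} → {A, B}.
Read 'y': {A, B} → {B}.
Read 'x': {B} → ∅.
The set is empty and remains empty for the remaining 5 symbols.
No reachable set along the way intersects F.

none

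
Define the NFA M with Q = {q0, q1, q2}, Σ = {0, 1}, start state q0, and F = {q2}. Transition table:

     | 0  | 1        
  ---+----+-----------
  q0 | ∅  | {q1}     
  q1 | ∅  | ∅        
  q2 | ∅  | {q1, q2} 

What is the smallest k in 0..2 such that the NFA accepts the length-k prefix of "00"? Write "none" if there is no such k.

none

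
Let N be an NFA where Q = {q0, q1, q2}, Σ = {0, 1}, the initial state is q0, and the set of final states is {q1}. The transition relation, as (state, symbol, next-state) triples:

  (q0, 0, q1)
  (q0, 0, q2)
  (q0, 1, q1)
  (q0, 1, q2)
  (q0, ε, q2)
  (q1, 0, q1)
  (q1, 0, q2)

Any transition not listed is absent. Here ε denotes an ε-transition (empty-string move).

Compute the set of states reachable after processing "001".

∅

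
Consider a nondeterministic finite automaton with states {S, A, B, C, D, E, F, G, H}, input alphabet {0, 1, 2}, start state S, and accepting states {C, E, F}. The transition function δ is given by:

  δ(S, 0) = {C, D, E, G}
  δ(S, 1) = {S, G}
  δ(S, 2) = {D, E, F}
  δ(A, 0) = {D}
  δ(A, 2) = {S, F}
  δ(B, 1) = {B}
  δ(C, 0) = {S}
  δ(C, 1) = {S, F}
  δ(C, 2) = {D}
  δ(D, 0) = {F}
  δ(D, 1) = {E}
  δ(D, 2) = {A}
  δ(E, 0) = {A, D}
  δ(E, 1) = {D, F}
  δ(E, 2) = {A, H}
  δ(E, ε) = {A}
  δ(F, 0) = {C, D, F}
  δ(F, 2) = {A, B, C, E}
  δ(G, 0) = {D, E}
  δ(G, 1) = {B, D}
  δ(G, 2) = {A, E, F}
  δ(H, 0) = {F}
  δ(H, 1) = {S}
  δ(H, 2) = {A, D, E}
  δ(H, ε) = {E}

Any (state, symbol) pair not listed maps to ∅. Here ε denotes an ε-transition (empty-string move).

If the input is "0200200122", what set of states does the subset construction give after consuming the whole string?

{S, A, B, C, D, E, F, H}

Start in {S}.
Read '0': {S} → {A, C, D, E, G}.
Read '2': {A, C, D, E, G} → {S, A, D, E, F, H}.
Read '0': {S, A, D, E, F, H} → {A, C, D, E, F, G}.
Read '0': {A, C, D, E, F, G} → {S, A, C, D, E, F}.
Read '2': {S, A, C, D, E, F} → {S, A, B, C, D, E, F, H}.
Read '0': {S, A, B, C, D, E, F, H} → {S, A, C, D, E, F, G}.
Read '0': {S, A, C, D, E, F, G} → {S, A, C, D, E, F, G}.
Read '1': {S, A, C, D, E, F, G} → {S, A, B, D, E, F, G}.
Read '2': {S, A, B, D, E, F, G} → {S, A, B, C, D, E, F, H}.
Read '2': {S, A, B, C, D, E, F, H} → {S, A, B, C, D, E, F, H}.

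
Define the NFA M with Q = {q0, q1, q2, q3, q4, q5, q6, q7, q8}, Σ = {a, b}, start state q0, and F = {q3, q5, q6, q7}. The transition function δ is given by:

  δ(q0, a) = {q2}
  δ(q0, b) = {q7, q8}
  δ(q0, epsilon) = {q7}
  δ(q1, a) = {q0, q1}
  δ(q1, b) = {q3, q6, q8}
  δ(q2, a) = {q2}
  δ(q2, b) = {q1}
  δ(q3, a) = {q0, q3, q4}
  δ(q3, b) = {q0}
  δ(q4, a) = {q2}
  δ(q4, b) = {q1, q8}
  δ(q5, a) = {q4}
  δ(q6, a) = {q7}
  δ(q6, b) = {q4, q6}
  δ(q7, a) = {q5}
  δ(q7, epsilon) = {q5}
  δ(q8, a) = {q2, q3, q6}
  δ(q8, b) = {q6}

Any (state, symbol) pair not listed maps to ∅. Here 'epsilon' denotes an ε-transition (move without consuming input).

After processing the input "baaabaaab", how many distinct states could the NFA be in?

7

Start: ε-closure({q0}) = {q0, q5, q7}.
Read 'b': q0→{q7, q8}, q5→∅, q7→∅; union {q7, q8}; ε-closure = {q5, q7, q8}.
Read 'a': q5→{q4}, q7→{q5}, q8→{q2, q3, q6}; now {q2, q3, q4, q5, q6}.
Read 'a': q2→{q2}, q3→{q0, q3, q4}, q4→{q2}, q5→{q4}, q6→{q7}; union {q0, q2, q3, q4, q7}; ε-closure = {q0, q2, q3, q4, q5, q7}.
Read 'a': q0→{q2}, q2→{q2}, q3→{q0, q3, q4}, q4→{q2}, q5→{q4}, q7→{q5}; union {q0, q2, q3, q4, q5}; ε-closure = {q0, q2, q3, q4, q5, q7}.
Read 'b': q0→{q7, q8}, q2→{q1}, q3→{q0}, q4→{q1, q8}, q5→∅, q7→∅; union {q0, q1, q7, q8}; ε-closure = {q0, q1, q5, q7, q8}.
Read 'a': q0→{q2}, q1→{q0, q1}, q5→{q4}, q7→{q5}, q8→{q2, q3, q6}; union {q0, q1, q2, q3, q4, q5, q6}; ε-closure = {q0, q1, q2, q3, q4, q5, q6, q7}.
Read 'a': q0→{q2}, q1→{q0, q1}, q2→{q2}, q3→{q0, q3, q4}, q4→{q2}, q5→{q4}, q6→{q7}, q7→{q5}; now {q0, q1, q2, q3, q4, q5, q7}.
Read 'a': q0→{q2}, q1→{q0, q1}, q2→{q2}, q3→{q0, q3, q4}, q4→{q2}, q5→{q4}, q7→{q5}; union {q0, q1, q2, q3, q4, q5}; ε-closure = {q0, q1, q2, q3, q4, q5, q7}.
Read 'b': q0→{q7, q8}, q1→{q3, q6, q8}, q2→{q1}, q3→{q0}, q4→{q1, q8}, q5→∅, q7→∅; union {q0, q1, q3, q6, q7, q8}; ε-closure = {q0, q1, q3, q5, q6, q7, q8}.
That set has 7 states.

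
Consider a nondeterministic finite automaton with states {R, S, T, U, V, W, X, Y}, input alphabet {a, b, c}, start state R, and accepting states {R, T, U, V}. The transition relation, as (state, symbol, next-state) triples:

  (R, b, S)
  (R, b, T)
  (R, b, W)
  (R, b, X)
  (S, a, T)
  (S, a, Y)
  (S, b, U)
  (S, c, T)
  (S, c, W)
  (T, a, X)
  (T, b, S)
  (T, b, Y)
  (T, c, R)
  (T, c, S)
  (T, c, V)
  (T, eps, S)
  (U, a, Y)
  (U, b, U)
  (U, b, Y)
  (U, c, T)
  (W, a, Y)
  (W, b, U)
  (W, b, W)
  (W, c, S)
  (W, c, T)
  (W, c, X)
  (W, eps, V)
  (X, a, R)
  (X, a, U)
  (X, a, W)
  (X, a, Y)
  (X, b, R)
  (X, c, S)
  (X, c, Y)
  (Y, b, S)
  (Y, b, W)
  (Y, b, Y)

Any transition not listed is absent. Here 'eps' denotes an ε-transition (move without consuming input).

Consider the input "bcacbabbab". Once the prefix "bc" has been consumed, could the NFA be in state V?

Yes

Start in {R}.
Read 'b': R→{S, T, W, X}; union {S, T, W, X}; ε-closure = {S, T, V, W, X}.
Read 'c': S→{T, W}, T→{R, S, V}, V→∅, W→{S, T, X}, X→{S, Y}; now {R, S, T, V, W, X, Y}.
State V is in {R, S, T, V, W, X, Y}.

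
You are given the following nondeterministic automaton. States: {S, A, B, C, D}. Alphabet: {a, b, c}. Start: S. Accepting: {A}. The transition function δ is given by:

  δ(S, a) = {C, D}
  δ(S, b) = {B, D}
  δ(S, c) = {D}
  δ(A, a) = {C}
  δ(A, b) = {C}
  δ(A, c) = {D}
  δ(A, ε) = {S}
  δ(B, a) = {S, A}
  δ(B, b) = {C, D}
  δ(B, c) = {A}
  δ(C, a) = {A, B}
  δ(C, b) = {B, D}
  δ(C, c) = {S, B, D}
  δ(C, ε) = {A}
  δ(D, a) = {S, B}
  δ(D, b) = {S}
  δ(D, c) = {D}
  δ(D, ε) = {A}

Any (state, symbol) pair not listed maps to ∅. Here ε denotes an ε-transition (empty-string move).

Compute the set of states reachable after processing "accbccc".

{S, A, D}

Start in {S}.
Read 'a': {S} → {S, A, C, D}.
Read 'c': {S, A, C, D} → {S, A, B, D}.
Read 'c': {S, A, B, D} → {S, A, D}.
Read 'b': {S, A, D} → {S, A, B, C, D}.
Read 'c': {S, A, B, C, D} → {S, A, B, D}.
Read 'c': {S, A, B, D} → {S, A, D}.
Read 'c': {S, A, D} → {S, A, D}.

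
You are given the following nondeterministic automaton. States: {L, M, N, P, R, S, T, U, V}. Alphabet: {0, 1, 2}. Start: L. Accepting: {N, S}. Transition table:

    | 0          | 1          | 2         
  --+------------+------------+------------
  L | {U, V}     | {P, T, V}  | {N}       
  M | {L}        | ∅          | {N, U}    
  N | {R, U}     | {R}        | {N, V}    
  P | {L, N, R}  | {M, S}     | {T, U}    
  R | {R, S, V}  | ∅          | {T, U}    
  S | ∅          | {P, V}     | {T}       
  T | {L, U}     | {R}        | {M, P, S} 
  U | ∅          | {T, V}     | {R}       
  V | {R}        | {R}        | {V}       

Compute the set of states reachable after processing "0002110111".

{P, V}

Start in {L}.
Read '0': {L} → {U, V}.
Read '0': {U, V} → {R}.
Read '0': {R} → {R, S, V}.
Read '2': {R, S, V} → {T, U, V}.
Read '1': {T, U, V} → {R, T, V}.
Read '1': {R, T, V} → {R}.
Read '0': {R} → {R, S, V}.
Read '1': {R, S, V} → {P, R, V}.
Read '1': {P, R, V} → {M, R, S}.
Read '1': {M, R, S} → {P, V}.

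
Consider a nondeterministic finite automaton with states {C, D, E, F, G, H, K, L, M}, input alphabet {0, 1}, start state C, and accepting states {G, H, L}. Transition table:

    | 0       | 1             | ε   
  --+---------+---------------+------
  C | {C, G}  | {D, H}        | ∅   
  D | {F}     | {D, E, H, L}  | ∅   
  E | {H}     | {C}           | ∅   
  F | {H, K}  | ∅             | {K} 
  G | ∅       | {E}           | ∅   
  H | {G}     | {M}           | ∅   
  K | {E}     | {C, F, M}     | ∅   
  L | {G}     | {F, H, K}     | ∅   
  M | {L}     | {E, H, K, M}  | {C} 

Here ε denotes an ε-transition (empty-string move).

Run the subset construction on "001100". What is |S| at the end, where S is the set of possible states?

5

Start in {C}.
Read '0': C→{C, G}; now {C, G}.
Read '0': C→{C, G}, G→∅; now {C, G}.
Read '1': C→{D, H}, G→{E}; now {D, E, H}.
Read '1': D→{D, E, H, L}, E→{C}, H→{M}; now {C, D, E, H, L, M}.
Read '0': C→{C, G}, D→{F}, E→{H}, H→{G}, L→{G}, M→{L}; union {C, F, G, H, L}; ε-closure = {C, F, G, H, K, L}.
Read '0': C→{C, G}, F→{H, K}, G→∅, H→{G}, K→{E}, L→{G}; now {C, E, G, H, K}.
That set has 5 states.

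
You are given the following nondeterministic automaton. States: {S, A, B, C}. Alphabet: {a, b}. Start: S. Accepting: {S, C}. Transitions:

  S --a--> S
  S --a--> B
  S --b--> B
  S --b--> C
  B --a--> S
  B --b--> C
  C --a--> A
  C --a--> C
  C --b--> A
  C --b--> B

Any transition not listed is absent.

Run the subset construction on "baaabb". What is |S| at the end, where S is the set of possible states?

3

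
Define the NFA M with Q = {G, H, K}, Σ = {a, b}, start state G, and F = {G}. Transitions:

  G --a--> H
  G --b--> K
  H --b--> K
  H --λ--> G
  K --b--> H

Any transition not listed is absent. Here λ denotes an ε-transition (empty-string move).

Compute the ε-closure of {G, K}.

Begin with {G, K}.
No ε-moves leave this set, so the closure equals the set itself.

{G, K}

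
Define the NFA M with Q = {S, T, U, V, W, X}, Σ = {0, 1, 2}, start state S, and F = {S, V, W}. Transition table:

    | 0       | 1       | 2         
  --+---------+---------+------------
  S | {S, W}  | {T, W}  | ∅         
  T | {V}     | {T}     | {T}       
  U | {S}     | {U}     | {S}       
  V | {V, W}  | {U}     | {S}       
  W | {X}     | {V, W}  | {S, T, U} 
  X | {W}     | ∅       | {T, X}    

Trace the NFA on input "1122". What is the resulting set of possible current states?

Start in {S}.
Read '1': S→{T, W}; now {T, W}.
Read '1': T→{T}, W→{V, W}; now {T, V, W}.
Read '2': T→{T}, V→{S}, W→{S, T, U}; now {S, T, U}.
Read '2': S→∅, T→{T}, U→{S}; now {S, T}.

{S, T}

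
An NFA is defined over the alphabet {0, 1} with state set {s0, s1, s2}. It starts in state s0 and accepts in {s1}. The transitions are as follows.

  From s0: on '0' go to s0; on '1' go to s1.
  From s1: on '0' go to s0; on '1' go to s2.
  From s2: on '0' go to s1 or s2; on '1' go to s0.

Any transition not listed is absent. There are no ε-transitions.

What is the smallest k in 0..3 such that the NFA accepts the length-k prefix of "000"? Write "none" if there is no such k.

Start in {s0}.
Read '0': {s0} → {s0}.
Read '0': {s0} → {s0}.
Read '0': {s0} → {s0}.
No reachable set along the way intersects F.

none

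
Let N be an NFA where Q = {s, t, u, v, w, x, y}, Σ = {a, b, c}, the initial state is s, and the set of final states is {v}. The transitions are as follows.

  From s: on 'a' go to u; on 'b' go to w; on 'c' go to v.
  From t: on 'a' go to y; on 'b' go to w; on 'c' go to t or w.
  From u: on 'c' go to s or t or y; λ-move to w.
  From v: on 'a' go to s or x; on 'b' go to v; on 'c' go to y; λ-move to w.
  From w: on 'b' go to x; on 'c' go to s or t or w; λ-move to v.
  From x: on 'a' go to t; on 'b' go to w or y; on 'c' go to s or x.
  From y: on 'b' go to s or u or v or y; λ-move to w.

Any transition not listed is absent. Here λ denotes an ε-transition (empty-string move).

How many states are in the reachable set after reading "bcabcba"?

Start in {s}.
Read 'b': s→{w}; union {w}; ε-closure = {v, w}.
Read 'c': v→{y}, w→{s, t, w}; union {s, t, w, y}; ε-closure = {s, t, v, w, y}.
Read 'a': s→{u}, t→{y}, v→{s, x}, w→∅, y→∅; union {s, u, x, y}; ε-closure = {s, u, v, w, x, y}.
Read 'b': s→{w}, u→∅, v→{v}, w→{x}, x→{w, y}, y→{s, u, v, y}; now {s, u, v, w, x, y}.
Read 'c': s→{v}, u→{s, t, y}, v→{y}, w→{s, t, w}, x→{s, x}, y→∅; now {s, t, v, w, x, y}.
Read 'b': s→{w}, t→{w}, v→{v}, w→{x}, x→{w, y}, y→{s, u, v, y}; now {s, u, v, w, x, y}.
Read 'a': s→{u}, u→∅, v→{s, x}, w→∅, x→{t}, y→∅; union {s, t, u, x}; ε-closure = {s, t, u, v, w, x}.
That set has 6 states.

6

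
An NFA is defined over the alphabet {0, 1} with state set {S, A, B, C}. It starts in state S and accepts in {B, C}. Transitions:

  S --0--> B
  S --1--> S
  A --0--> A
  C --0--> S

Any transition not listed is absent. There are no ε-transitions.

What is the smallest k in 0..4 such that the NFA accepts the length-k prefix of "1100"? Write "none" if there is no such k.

3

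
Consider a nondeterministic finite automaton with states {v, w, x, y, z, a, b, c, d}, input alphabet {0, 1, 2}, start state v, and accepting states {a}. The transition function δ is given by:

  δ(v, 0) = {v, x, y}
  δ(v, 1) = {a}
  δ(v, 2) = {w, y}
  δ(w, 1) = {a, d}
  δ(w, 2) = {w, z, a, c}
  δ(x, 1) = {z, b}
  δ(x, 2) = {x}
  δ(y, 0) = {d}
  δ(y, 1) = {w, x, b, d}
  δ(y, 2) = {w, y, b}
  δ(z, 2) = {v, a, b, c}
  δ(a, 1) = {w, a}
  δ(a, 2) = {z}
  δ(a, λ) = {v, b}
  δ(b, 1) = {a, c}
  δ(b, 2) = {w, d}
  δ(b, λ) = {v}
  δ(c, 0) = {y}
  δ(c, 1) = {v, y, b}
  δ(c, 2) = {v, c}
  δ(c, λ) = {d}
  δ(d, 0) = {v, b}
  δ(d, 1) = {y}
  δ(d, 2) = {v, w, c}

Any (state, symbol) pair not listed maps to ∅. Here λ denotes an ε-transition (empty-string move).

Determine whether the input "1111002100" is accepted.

No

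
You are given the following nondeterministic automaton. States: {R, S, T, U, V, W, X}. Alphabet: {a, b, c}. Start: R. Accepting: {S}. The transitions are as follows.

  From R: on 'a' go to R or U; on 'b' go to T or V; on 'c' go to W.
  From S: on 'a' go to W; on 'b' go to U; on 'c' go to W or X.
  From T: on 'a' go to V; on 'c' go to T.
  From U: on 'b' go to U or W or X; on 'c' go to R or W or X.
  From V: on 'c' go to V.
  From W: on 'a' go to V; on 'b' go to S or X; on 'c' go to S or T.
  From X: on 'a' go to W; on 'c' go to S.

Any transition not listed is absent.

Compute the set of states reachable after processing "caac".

∅

Start in {R}.
Read 'c': {R} → {W}.
Read 'a': {W} → {V}.
Read 'a': {V} → ∅.
The set is empty and remains empty for the remaining 1 symbol.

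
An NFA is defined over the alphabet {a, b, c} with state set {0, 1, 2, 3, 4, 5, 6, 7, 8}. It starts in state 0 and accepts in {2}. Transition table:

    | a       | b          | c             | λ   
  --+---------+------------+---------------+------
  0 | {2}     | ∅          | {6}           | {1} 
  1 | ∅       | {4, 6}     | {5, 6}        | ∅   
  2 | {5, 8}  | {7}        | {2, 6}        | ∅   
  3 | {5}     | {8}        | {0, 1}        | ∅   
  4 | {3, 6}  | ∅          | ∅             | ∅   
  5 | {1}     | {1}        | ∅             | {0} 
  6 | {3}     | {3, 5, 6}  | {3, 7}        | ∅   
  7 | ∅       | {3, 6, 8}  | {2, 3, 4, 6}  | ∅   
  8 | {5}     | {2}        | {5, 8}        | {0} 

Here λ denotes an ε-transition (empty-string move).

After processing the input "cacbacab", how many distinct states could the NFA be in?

7

Start: ε-closure({0}) = {0, 1}.
Read 'c': {0, 1} → {0, 1, 5, 6}.
Read 'a': {0, 1, 5, 6} → {1, 2, 3}.
Read 'c': {1, 2, 3} → {0, 1, 2, 5, 6}.
Read 'b': {0, 1, 2, 5, 6} → {0, 1, 3, 4, 5, 6, 7}.
Read 'a': {0, 1, 3, 4, 5, 6, 7} → {0, 1, 2, 3, 5, 6}.
Read 'c': {0, 1, 2, 3, 5, 6} → {0, 1, 2, 3, 5, 6, 7}.
Read 'a': {0, 1, 2, 3, 5, 6, 7} → {0, 1, 2, 3, 5, 8}.
Read 'b': {0, 1, 2, 3, 5, 8} → {0, 1, 2, 4, 6, 7, 8}.
That set has 7 states.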